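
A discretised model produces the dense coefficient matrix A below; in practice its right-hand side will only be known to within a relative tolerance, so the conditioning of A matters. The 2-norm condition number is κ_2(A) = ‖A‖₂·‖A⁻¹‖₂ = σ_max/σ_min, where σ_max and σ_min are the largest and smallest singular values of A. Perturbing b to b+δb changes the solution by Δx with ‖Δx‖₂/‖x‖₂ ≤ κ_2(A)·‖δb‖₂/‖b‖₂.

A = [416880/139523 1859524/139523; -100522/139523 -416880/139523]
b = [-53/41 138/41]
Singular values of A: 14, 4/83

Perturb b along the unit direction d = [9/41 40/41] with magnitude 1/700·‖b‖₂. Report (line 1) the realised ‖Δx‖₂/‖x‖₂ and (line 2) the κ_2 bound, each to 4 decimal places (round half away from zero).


0.0017
0.4150

σ_max = 14, σ_min = 4/83
κ = σ_max/σ_min = 14/(4/83) = 290.5000
perturbation bound = 290.5000·1/700 = 0.4150
solve Ax = b  →  x = [-60.7631 13.5253]
‖b‖₂ = 3.6056 and ‖x‖₂ = 62.2502
Δx = A⁻¹·δb where δb = 1/700·3.6056·d; ‖Δx‖ = 0.1069
relative error = 0.0017
realised/bound (from unrounded values) ≈ 0.0041


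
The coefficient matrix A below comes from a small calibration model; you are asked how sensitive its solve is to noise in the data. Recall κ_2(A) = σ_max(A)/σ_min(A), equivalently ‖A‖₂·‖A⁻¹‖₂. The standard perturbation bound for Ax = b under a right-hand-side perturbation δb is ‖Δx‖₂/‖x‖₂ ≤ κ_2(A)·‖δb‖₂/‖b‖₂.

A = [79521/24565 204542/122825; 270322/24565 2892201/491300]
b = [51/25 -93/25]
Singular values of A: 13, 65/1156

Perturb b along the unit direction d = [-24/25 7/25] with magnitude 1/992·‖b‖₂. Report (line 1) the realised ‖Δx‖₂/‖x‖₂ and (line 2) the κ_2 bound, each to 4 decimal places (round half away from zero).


from the listed singular values, σ₁ = 13, σ_n = 65/1156
κ = σ_max/σ_min = 13/(65/1156) = 231.2000
κ_2(A)·‖δb‖/‖b‖ = 0.2331
solve Ax = b  →  x = [24.9041 -47.1855]
2-norm of b is 4.2426; of x, 53.3543
δb = ε·‖b‖·d = [-0.0041 0.0012]; solving A·Δx = δb gives ‖Δx‖ = 0.0761
relative error = 0.0014
tightness: 0.0014 against a bound of 0.2331 (unrounded ratio ≈ 0.0061)

0.0014
0.2331


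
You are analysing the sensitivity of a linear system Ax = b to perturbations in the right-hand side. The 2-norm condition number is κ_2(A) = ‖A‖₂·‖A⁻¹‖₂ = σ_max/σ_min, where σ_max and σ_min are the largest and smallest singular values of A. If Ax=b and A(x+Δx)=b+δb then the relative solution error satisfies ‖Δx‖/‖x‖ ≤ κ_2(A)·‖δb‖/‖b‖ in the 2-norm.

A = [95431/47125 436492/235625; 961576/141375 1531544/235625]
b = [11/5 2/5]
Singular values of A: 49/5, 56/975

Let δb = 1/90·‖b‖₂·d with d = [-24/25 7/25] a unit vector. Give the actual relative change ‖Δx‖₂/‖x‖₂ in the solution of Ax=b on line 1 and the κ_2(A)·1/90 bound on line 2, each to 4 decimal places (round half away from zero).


from the listed singular values, σ₁ = 49/5, σ_n = 56/975
condition number: (49/5) ÷ (56/975) = 170.6250
bound on ‖Δx‖/‖x‖: κ·ε = 170.6250·1/90 = 1.8958
solve Ax = b  →  x = [24.0887 -25.1451]
‖b‖ = 2.2361, ‖x‖ = 34.8216
re-solving with b+δb shifts x by Δx of norm 0.4326
dividing the unrounded norms, ‖Δx‖/‖x‖ = 0.0124
so the bound overstates the realised error by a factor of ≈ 152.6123 (computed from the unrounded values)

0.0124
1.8958


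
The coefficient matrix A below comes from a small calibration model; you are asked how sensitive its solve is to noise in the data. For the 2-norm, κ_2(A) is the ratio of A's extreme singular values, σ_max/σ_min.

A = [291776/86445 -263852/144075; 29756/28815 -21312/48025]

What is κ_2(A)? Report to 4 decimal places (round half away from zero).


M = AᵀA = [3724080400/298909521 -661544960/99636507; -661544960/99636507 117929104/33212169]. tr(M)=16558624/1034289, det(M)=160000/1034289
solving λ² − 16558624/1034289·λ + 160000/1034289 = 0 gives λ = 16, 10000/1034289
so κ_2 = √(16 / (10000/1034289)) = 40.6800

40.6800


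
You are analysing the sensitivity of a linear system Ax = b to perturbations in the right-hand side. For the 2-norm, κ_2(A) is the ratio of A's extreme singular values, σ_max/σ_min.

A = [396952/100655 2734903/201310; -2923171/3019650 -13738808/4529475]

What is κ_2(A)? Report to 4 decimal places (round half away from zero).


176.7600

M = AᵀA = [89446002361/5424322500 229910144464/4068241875; 229910144464/4068241875 9459488745001/48818902500]. tr(M)=8211602213/39055122, det(M)=442050625/312440976
λ_max, λ_min = (8211602213/39055122 ± √16855444683500430436/381325638608721)/2 = 841/4, 525625/78110244
so κ_2 = √((841/4) / (525625/78110244)) = 176.7600


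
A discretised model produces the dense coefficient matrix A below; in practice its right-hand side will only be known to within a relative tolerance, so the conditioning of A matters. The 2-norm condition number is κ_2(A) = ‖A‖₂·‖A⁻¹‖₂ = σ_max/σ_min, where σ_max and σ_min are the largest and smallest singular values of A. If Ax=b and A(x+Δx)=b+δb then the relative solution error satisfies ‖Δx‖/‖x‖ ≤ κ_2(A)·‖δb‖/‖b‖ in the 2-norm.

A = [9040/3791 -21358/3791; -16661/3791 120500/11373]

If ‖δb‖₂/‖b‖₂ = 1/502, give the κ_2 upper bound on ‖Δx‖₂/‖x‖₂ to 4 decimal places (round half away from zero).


0.6663

form AᵀA = [1243289/49729 -8951140/149187; -8951140/149187 64448884/447561] with trace 75638485/447561 and determinant 114244/447561
eigenvalues of AᵀA: λ = (tr ± √(tr²−4·det))/2 = 169, 676/447561
so κ_2 = √(169 / (676/447561)) = 334.5000
perturbation bound = 334.5000·1/502 = 0.6663


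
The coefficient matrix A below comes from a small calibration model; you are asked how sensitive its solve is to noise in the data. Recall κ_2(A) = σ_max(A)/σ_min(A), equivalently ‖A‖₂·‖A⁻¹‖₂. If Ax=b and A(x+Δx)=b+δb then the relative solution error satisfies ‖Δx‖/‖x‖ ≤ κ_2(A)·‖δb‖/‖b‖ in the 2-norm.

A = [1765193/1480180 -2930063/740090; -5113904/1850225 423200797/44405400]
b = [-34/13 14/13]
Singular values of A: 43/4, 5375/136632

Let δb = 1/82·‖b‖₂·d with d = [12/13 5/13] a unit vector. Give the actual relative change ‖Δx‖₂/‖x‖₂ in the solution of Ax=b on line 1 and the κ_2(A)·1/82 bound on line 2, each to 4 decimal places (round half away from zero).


largest singular value 43/4, smallest 5375/136632
condition number: (43/4) ÷ (5375/136632) = 273.2640
perturbation bound = 273.2640·1/82 = 3.3325
solve Ax = b  →  x = [-48.8583 -14.0565]
‖b‖ = 2.8284, ‖x‖ = 50.8402
Δx = A⁻¹·δb where δb = 1/82·2.8284·d; ‖Δx‖ = 0.8768
dividing the unrounded norms, ‖Δx‖/‖x‖ = 0.0172
so the bound overstates the realised error by a factor of ≈ 193.2281 (computed from the unrounded values)

0.0172
3.3325


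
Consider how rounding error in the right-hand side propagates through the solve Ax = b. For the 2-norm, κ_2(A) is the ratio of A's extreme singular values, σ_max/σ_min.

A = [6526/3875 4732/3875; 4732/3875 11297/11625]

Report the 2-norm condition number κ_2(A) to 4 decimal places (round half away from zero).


46.5000

form AᵀA = [519844/120125 1168804/360375; 1168804/360375 2633189/1081125] with trace 1462357/216225 and determinant 114244/5405625
eigenvalues of AᵀA: λ = (tr ± √(tr²−4·det))/2 = 169/25, 676/216225
so κ_2 = √((169/25) / (676/216225)) = 46.5000


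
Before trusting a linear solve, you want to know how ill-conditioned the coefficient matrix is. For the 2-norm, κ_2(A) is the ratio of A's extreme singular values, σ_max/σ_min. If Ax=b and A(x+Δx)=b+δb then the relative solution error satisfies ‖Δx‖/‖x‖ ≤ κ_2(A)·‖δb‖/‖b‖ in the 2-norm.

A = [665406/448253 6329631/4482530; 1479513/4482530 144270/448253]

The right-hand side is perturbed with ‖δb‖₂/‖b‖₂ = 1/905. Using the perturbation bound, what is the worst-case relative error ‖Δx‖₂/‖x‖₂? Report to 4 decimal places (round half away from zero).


0.4166

M = AᵀA = [27641566449/11953048900 1316247408/597652445; 1316247408/597652445 25071750081/11953048900]. tr(M)=6267933/1421290, det(M)=194481/1421290000
λ_max, λ_min = (6267933/1421290 ± √245536740230544/12625407900625)/2 = 441/100, 441/14212900
σ_max=√(441/100)=(21/10), σ_min=√(441/14212900)=(21/3770) → κ = 377.0000
perturbation bound = 377.0000·1/905 = 0.4166


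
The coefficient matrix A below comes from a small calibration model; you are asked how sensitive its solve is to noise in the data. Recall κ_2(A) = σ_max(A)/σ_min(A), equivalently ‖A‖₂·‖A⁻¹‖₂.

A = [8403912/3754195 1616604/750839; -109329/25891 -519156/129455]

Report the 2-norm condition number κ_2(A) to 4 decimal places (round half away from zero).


380.7500

form AᵀA = [1113958452321/48768097225 212179771188/9753619445; 212179771188/9753619445 1010394516384/48768097225] with trace 505196901/11597645 and determinant 18974736/1449705625
eigenvalues of AᵀA: λ = (tr ± √(tr²−4·det))/2 = 1089/25, 17424/57988225
κ_2(A) = √(λ_max/λ_min) = √((1089/25) / (17424/57988225)) = 380.7500


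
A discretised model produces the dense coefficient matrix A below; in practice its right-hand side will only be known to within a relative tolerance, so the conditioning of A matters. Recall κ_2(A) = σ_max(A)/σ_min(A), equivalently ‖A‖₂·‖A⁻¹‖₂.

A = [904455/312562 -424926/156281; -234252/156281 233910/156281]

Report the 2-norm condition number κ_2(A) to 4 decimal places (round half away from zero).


form AᵀA = [3590085969/338044996 -854522865/84511249; -854522865/84511249 814103784/84511249] with trace 8140905/401956 and determinant 6561/100489
λ_max, λ_min = (8140905/401956 ± √66232138485969/161568625936)/2 = 81/4, 324/100489
κ_2(A) = √(λ_max/λ_min) = √((81/4) / (324/100489)) = 79.2500

79.2500


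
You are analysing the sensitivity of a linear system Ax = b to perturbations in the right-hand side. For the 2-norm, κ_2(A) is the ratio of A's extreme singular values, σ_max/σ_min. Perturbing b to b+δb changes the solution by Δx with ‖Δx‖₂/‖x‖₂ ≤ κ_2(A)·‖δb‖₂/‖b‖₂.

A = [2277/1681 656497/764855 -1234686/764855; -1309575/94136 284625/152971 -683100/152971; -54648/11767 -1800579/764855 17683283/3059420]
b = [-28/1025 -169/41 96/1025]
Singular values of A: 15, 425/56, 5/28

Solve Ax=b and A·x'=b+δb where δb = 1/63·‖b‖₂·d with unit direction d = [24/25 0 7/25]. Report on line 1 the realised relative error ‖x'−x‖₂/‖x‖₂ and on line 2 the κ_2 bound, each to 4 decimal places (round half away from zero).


largest singular value 15, smallest 5/28
condition number: 15 ÷ (5/28) = 84.0000
perturbation bound = 84.0000·1/63 = 1.3333
solve Ax = b  →  x = [0.2312 -0.0720 0.1727]
‖b‖ = 4.1231, ‖x‖ = 0.2974
re-solving with b+δb shifts x by Δx of norm 0.3665
realised ‖Δx‖/‖x‖ = 1.2322
tightness: 1.2322 against a bound of 1.3333 (unrounded ratio ≈ 0.9241)

1.2322
1.3333


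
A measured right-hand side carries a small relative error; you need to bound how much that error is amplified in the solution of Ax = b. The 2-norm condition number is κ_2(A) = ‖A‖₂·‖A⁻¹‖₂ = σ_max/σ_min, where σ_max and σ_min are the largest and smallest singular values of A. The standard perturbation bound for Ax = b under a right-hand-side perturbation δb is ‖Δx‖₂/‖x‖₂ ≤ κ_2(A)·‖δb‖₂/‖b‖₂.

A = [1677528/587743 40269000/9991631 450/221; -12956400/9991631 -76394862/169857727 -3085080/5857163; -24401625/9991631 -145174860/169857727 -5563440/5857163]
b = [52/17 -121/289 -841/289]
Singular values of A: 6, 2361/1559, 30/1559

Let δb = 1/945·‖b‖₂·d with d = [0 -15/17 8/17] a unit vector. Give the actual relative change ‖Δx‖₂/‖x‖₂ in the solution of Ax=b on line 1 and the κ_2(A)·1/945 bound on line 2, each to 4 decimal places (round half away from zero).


largest singular value 6, smallest 30/1559
κ_2(A) = 6 / (30/1559) = 311.8000
perturbation bound = 311.8000·1/945 = 0.3299
solve Ax = b  →  x = [14.6868 14.4637 -47.7128]
2-norm of b is 4.2426; of x, 51.9751
with δb = [0.0000 -0.0040 0.0021], A·Δx = δb → ‖Δx‖ = 0.2333
relative error = 0.0045
tightness: 0.0045 against a bound of 0.3299 (unrounded ratio ≈ 0.0136)

0.0045
0.3299


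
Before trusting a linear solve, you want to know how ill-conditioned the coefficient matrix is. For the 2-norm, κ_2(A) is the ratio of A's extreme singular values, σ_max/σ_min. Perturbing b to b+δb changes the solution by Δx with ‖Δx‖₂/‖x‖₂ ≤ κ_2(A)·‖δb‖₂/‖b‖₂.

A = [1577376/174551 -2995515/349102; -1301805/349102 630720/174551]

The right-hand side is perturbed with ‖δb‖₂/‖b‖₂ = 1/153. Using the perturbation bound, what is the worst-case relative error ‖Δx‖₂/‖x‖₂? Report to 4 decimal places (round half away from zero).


form AᵀA = [68918085441/721137316 -16408662480/180284329; -16408662480/180284329 62510893425/721137316] with trace 78138513/428738 and determinant 1476225/3429904
eigenvalues of AᵀA: λ = (tr ± √(tr²−4·det))/2 = 729/4, 2025/857476
κ_2(A) = √(λ_max/λ_min) = √((729/4) / (2025/857476)) = 277.8000
κ_2(A)·‖δb‖/‖b‖ = 1.8157

1.8157


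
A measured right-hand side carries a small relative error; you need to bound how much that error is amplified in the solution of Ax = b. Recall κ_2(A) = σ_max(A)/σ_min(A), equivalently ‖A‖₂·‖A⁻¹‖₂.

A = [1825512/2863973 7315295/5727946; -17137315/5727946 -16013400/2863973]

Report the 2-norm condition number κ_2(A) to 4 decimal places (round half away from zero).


164.3600

AᵀA = [182639822521/19517766436 85598107920/4879441609; 85598107920/4879441609 642016335025/19517766436]; tr = 1426740757/33767762, det = 17850625/270142096
λ_max, λ_min = (1426740757/33767762 ± √508821949964164356/285065437622161)/2 = 169/4, 105625/67535524
κ = σ_max/σ_min = (13/2)/(325/8218) = 164.3600


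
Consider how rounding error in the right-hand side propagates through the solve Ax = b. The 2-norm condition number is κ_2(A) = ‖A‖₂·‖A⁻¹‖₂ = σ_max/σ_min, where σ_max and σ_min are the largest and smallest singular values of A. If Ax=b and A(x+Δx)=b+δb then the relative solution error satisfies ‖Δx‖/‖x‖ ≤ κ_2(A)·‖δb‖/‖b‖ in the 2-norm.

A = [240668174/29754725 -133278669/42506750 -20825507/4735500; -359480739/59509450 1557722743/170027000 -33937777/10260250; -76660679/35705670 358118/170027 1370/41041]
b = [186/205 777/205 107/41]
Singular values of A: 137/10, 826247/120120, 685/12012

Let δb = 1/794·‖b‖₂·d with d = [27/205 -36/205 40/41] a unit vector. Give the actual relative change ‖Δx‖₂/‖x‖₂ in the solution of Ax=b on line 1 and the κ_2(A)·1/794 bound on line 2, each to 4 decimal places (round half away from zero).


0.0030
0.3026

σ_max = 137/10, σ_min = 685/12012
condition number: (137/10) ÷ (685/12012) = 240.2400
κ_2(A)·‖δb‖/‖b‖ = 0.3026
solve Ax = b  →  x = [19.3717 20.6578 20.6940]
‖b‖ = 4.6904, ‖x‖ = 35.0749
re-solving with b+δb shifts x by Δx of norm 0.1036
dividing the unrounded norms, ‖Δx‖/‖x‖ = 0.0030
so the bound overstates the realised error by a factor of ≈ 102.4486 (computed from the unrounded values)


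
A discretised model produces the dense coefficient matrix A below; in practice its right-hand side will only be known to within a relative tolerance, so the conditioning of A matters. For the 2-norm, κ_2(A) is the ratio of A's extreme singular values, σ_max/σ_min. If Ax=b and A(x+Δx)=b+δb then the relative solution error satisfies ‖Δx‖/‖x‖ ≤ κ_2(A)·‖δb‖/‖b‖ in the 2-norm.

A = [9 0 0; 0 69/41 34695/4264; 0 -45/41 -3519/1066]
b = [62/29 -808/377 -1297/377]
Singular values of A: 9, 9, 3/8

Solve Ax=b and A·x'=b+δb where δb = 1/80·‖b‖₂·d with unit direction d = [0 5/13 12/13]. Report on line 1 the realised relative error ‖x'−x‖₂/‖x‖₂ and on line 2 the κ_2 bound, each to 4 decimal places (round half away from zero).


0.0143
0.3000

largest singular value 9, smallest 3/8
condition number: 9 ÷ (3/8) = 24.0000
perturbation bound = 24.0000·1/80 = 0.3000
solve Ax = b  →  x = [0.2375 10.3905 -2.4125]
2-norm of b is 4.5826; of x, 10.6696
δb = ε·‖b‖·d = [0.0000 0.0220 0.0529]; solving A·Δx = δb gives ‖Δx‖ = 0.1528
relative error = 0.0143
tightness: 0.0143 against a bound of 0.3000 (unrounded ratio ≈ 0.0477)


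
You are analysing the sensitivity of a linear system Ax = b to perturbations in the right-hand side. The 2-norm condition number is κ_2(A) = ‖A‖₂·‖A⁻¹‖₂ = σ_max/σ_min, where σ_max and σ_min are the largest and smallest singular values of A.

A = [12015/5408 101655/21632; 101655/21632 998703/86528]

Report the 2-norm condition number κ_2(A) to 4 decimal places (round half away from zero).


form AᵀA = [74813625/2768896 716362785/11075584; 716362785/11075584 6880162761/44302336] with trace 47793969/262144 and determinant 13286025/1048576
λ_max, λ_min = (47793969/262144 ± √2280780621035361/68719476736)/2 = 729/4, 18225/262144
κ_2(A) = √(λ_max/λ_min) = √((729/4) / (18225/262144)) = 51.2000

51.2000


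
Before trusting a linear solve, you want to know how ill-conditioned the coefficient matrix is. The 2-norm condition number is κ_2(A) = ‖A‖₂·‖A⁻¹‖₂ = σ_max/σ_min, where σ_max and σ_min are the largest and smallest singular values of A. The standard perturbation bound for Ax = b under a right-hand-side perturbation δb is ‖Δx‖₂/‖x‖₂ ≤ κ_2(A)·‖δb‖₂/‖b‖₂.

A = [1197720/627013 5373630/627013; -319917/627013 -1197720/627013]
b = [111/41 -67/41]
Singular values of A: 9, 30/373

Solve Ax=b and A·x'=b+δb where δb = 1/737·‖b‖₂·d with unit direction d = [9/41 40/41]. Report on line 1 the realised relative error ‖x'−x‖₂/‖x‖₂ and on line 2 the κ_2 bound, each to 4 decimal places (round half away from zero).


from the listed singular values, σ₁ = 9, σ_n = 30/373
condition number: 9 ÷ (30/373) = 111.9000
bound on ‖Δx‖/‖x‖: κ·ε = 111.9000·1/737 = 0.1518
solve Ax = b  →  x = [12.2033 -2.4041]
‖b‖ = 3.1623, ‖x‖ = 12.4378
Δx = A⁻¹·δb where δb = 1/737·3.1623·d; ‖Δx‖ = 0.0533
realised ‖Δx‖/‖x‖ = 0.0043
realised/bound (from unrounded values) ≈ 0.0282

0.0043
0.1518


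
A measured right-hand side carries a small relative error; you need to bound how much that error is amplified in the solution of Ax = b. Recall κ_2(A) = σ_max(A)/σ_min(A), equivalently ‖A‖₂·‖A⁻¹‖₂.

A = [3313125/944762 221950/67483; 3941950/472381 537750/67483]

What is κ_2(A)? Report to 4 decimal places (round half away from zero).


M = AᵀA = [432737730625/5281510276 14718684375/188625367; 14718684375/188625367 2002585000/26946481]. tr(M)=981265625/6280036, det(M)=390625/1570009
λ_max, λ_min = (981265625/6280036 ± √962842976581640625/39438852161296)/2 = 625/4, 2500/1570009
σ_max=√(625/4)=(25/2), σ_min=√(2500/1570009)=(50/1253) → κ = 313.2500

313.2500


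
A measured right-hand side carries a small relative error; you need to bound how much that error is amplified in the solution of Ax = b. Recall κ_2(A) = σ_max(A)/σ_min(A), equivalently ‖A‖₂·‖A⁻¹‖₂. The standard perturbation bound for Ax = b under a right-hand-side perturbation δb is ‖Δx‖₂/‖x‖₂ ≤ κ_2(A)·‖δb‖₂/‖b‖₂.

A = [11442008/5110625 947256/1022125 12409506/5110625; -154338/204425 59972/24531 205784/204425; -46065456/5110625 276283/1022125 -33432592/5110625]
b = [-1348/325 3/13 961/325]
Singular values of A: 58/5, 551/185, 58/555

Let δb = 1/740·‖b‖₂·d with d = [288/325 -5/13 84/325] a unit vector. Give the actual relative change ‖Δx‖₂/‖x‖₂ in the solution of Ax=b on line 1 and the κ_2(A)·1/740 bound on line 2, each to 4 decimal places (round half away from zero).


0.0023
0.1500

from the listed singular values, σ₁ = 58/5, σ_n = 58/555
κ_2(A) = (58/5) / (58/555) = 111.0000
bound on ‖Δx‖/‖x‖: κ·ε = 111.0000·1/740 = 0.1500
solve Ax = b  →  x = [15.0167 13.2129 -20.5970]
‖b‖ = 5.0990, ‖x‖ = 28.7109
re-solving with b+δb shifts x by Δx of norm 0.0659
realised ‖Δx‖/‖x‖ = 0.0023
realised/bound (from unrounded values) ≈ 0.0153


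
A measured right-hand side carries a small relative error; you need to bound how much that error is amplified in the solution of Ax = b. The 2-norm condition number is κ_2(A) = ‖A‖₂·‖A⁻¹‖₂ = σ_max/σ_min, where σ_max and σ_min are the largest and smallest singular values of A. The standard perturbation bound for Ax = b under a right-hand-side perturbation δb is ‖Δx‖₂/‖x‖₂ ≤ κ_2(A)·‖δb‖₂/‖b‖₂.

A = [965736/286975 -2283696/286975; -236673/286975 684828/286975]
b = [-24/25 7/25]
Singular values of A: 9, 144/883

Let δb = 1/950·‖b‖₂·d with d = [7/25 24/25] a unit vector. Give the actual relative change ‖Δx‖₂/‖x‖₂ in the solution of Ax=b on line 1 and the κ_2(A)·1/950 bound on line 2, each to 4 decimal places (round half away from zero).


0.0581
0.0581

σ_max = 9, σ_min = 144/883
κ = σ_max/σ_min = 9/(144/883) = 55.1875
worst-case relative error ≤ 55.1875 × 1/950 = 0.0581
solve Ax = b  →  x = [-0.0427 0.1026]
2-norm of b is 1.0000; of x, 0.1111
Δx = A⁻¹·δb where δb = 1/950·1.0000·d; ‖Δx‖ = 0.0065
dividing the unrounded norms, ‖Δx‖/‖x‖ = 0.0581
so the bound is sharp here: realised error equals the bound


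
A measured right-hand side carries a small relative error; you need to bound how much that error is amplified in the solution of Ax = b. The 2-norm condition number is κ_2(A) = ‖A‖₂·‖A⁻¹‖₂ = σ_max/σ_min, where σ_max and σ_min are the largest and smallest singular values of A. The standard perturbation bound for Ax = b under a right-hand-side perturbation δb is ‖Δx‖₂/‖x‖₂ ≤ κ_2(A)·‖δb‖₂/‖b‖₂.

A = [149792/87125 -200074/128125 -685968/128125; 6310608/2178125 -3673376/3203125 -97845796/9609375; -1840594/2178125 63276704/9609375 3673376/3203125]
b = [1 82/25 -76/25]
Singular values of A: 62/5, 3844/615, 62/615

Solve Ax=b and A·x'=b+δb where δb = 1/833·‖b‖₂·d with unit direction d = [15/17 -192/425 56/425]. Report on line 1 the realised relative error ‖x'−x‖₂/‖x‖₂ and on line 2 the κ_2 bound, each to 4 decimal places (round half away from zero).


largest singular value 62/5, smallest 62/615
κ = σ_max/σ_min = (62/5)/(62/615) = 123.0000
bound on ‖Δx‖/‖x‖: κ·ε = 123.0000·1/833 = 0.1477
solve Ax = b  →  x = [-9.4323 -1.1716 -2.8740]
‖b‖₂ = 4.5826 and ‖x‖₂ = 9.9298
Δx = A⁻¹·δb where δb = 1/833·4.5826·d; ‖Δx‖ = 0.0546
relative error = 0.0055
tightness: 0.0055 against a bound of 0.1477 (unrounded ratio ≈ 0.0372)

0.0055
0.1477


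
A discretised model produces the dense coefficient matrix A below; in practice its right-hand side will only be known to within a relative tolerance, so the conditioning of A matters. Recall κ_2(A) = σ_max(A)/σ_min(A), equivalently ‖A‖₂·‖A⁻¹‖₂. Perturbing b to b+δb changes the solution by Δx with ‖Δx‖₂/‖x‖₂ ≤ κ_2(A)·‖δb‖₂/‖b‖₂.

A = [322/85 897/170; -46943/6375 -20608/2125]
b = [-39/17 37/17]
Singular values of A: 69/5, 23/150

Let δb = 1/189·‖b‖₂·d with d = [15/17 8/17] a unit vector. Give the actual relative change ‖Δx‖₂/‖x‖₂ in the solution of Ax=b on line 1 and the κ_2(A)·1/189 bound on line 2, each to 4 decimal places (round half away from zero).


from the listed singular values, σ₁ = 69/5, σ_n = 23/150
κ = σ_max/σ_min = (69/5)/(23/150) = 90.0000
bound on ‖Δx‖/‖x‖: κ·ε = 90.0000·1/189 = 0.4762
solve Ax = b  →  x = [5.0870 -4.0870]
‖b‖₂ = 3.1623 and ‖x‖₂ = 6.5254
re-solving with b+δb shifts x by Δx of norm 0.1091
dividing the unrounded norms, ‖Δx‖/‖x‖ = 0.0167
tightness: 0.0167 against a bound of 0.4762 (unrounded ratio ≈ 0.0351)

0.0167
0.4762


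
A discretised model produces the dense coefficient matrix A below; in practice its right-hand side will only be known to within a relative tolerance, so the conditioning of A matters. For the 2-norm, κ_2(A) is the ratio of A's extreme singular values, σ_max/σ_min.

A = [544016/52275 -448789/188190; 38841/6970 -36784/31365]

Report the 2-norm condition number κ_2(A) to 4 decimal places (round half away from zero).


135.0000

AᵀA = [5270774641/37822500 -533635168/17020125; -533635168/17020125 865473433/122544900]; tr = 133423433/911250, det = 214358881/182250000
char-poly roots: 14641/100 and 14641/1822500
so κ_2 = √((14641/100) / (14641/1822500)) = 135.0000


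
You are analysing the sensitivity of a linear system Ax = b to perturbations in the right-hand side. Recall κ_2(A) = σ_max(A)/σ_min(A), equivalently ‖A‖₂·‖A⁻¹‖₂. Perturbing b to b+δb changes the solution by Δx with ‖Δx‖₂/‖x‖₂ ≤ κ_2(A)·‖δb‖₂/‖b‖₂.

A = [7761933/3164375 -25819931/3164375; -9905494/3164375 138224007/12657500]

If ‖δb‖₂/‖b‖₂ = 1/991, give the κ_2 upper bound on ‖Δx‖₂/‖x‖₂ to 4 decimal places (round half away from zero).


0.1635

form AᵀA = [6334656611221/400530765625 -43416547398819/801061531250; -43416547398819/801061531250 1190903100026089/6408492250000] with trace 2067612169289/10253587600 and determinant 635292025/410143504
char-poly roots: 5041/25 and 3150625/410143504
σ_max=√(5041/25)=(71/5), σ_min=√(3150625/410143504)=(1775/20252) → κ = 162.0160
κ_2(A)·‖δb‖/‖b‖ = 0.1635


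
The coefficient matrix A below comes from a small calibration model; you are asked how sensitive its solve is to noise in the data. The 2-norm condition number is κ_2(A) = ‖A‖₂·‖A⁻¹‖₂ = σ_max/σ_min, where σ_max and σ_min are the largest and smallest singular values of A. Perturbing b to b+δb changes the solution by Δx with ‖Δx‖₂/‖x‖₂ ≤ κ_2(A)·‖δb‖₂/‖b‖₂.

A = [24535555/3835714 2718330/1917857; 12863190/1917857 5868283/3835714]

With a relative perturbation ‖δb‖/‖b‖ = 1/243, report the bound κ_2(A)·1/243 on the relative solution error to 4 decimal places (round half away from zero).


1.3276

AᵀA = [1502782505425/17494294756 84530662560/4373573689; 84530662560/4373573689 76092767329/17494294756]; tr = 469623817/5203538, det = 3258025/41628304
char-poly roots: 361/4 and 9025/10407076
σ_max=√(361/4)=(19/2), σ_min=√(9025/10407076)=(95/3226) → κ = 322.6000
worst-case relative error ≤ 322.6000 × 1/243 = 1.3276


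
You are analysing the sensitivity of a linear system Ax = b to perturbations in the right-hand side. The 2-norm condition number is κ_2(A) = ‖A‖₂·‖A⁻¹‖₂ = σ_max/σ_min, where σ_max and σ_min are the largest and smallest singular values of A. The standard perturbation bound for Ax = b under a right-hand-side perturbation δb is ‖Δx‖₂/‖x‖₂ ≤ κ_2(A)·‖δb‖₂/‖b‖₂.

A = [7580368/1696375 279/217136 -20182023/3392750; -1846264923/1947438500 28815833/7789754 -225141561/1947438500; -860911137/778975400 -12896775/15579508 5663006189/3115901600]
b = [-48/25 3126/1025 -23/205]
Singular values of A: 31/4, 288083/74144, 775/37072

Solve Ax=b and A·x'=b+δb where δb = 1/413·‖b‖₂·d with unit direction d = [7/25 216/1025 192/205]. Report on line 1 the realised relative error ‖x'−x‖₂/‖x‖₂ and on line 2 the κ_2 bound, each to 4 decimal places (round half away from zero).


largest singular value 31/4, smallest 775/37072
κ_2(A) = (31/4) / (775/37072) = 370.7200
worst-case relative error ≤ 370.7200 × 1/413 = 0.8976
solve Ax = b  →  x = [-0.2904 0.7533 0.1048]
‖b‖ = 3.6056, ‖x‖ = 0.8141
re-solving with b+δb shifts x by Δx of norm 0.4176
dividing the unrounded norms, ‖Δx‖/‖x‖ = 0.5130
so the bound overstates the realised error by a factor of ≈ 1.7499 (computed from the unrounded values)

0.5130
0.8976


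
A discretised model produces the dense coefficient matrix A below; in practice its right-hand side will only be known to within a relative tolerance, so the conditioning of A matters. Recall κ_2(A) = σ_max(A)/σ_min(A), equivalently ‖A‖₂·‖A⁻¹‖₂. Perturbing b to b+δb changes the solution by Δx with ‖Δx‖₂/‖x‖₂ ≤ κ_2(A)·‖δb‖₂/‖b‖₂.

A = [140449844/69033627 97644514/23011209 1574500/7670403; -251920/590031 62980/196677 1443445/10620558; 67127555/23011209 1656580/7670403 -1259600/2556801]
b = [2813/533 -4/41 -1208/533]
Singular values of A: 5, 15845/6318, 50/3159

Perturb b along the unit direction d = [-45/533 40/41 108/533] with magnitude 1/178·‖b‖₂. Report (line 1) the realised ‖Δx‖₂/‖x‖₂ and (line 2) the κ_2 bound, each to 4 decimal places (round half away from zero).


0.0323
1.7747

largest singular value 5, smallest 50/3159
κ = σ_max/σ_min = 5/(50/3159) = 315.9000
worst-case relative error ≤ 315.9000 × 1/178 = 1.7747
solve Ax = b  →  x = [-11.8599 9.8949 -61.2889]
2-norm of b is 5.7446; of x, 63.2052
Δx = A⁻¹·δb where δb = 1/178·5.7446·d; ‖Δx‖ = 2.0390
realised ‖Δx‖/‖x‖ = 0.0323
so the bound overstates the realised error by a factor of ≈ 55.0131 (computed from the unrounded values)


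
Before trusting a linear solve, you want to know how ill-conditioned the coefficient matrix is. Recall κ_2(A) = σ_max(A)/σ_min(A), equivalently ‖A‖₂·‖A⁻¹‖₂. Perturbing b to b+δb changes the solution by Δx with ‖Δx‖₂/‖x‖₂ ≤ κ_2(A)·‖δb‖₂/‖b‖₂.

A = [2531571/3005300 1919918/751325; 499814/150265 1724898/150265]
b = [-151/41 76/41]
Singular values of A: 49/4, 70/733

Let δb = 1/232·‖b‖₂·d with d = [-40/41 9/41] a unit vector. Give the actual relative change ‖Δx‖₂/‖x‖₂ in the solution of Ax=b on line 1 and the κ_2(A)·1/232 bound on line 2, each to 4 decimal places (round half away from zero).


0.0044
0.5529

from the listed singular values, σ₁ = 49/4, σ_n = 70/733
condition number: (49/4) ÷ (70/733) = 128.2750
bound on ‖Δx‖/‖x‖: κ·ε = 128.2750·1/232 = 0.5529
solve Ax = b  →  x = [-40.1874 11.8064]
‖b‖₂ = 4.1231 and ‖x‖₂ = 41.8858
δb = ε·‖b‖·d = [-0.0173 0.0039]; solving A·Δx = δb gives ‖Δx‖ = 0.1861
dividing the unrounded norms, ‖Δx‖/‖x‖ = 0.0044
realised/bound (from unrounded values) ≈ 0.0080


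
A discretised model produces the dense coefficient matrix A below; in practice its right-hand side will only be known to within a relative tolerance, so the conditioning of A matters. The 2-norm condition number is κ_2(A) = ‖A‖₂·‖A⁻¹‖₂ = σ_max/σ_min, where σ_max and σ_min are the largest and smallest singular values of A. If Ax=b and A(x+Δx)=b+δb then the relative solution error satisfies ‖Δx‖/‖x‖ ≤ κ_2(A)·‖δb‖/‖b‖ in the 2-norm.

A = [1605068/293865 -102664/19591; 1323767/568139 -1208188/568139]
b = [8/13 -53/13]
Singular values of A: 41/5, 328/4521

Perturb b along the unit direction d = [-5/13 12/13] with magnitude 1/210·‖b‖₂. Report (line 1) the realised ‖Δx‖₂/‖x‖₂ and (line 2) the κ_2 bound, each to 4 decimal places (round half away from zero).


0.0049
0.5382

σ_max = 41/5, σ_min = 328/4521
condition number: (41/5) ÷ (328/4521) = 113.0250
perturbation bound = 113.0250·1/210 = 0.5382
solve Ax = b  →  x = [-38.1119 -39.8406]
‖b‖ = 4.1231, ‖x‖ = 55.1343
re-solving with b+δb shifts x by Δx of norm 0.2706
relative error = 0.0049
so the bound overstates the realised error by a factor of ≈ 109.6506 (computed from the unrounded values)


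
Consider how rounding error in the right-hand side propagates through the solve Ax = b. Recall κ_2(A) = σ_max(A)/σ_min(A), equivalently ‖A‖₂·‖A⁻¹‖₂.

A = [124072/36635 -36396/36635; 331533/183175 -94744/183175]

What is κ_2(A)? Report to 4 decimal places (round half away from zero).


AᵀA = [1711974601/116100625 -499321368/116100625; -499321368/116100625 145651024/116100625]; tr = 2972201/185761, det = 400/185761
solving λ² − 2972201/185761·λ + 400/185761 = 0 gives λ = 16, 25/185761
σ_max=√16=4, σ_min=√(25/185761)=(5/431) → κ = 344.8000

344.8000


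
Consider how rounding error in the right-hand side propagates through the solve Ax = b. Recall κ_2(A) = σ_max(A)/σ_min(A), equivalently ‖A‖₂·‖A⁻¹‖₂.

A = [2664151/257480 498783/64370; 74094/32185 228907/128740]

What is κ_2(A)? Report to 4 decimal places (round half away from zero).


314.0000

form AᵀA = [886264781/7887680 166172013/1971920; 166172013/1971920 124632521/1971920] with trace 276958973/1577536 and determinant 7890481/25240576
solving λ² − 276958973/1577536·λ + 7890481/25240576 = 0 gives λ = 2809/16, 2809/1577536
σ_max=√(2809/16)=(53/4), σ_min=√(2809/1577536)=(53/1256) → κ = 314.0000


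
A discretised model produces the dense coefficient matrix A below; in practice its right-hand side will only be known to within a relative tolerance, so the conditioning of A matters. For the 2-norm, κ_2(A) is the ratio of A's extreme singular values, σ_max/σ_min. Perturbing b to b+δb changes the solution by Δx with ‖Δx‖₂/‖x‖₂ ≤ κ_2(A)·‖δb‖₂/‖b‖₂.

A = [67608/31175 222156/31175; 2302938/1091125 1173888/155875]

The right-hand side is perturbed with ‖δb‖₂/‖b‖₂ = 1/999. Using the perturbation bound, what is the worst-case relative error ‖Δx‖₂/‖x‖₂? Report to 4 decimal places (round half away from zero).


form AᵀA = [12964095684/1415640625 6339842784/202234375; 6339842784/202234375 3105642384/28890625] with trace 264224916/2265025 and determinant 3779136/2265025
λ_max, λ_min = (264224916/2265025 ± √69780566885133456/5130338250625)/2 = 2916/25, 1296/90601
κ_2(A) = √(λ_max/λ_min) = √((2916/25) / (1296/90601)) = 90.3000
worst-case relative error ≤ 90.3000 × 1/999 = 0.0904

0.0904


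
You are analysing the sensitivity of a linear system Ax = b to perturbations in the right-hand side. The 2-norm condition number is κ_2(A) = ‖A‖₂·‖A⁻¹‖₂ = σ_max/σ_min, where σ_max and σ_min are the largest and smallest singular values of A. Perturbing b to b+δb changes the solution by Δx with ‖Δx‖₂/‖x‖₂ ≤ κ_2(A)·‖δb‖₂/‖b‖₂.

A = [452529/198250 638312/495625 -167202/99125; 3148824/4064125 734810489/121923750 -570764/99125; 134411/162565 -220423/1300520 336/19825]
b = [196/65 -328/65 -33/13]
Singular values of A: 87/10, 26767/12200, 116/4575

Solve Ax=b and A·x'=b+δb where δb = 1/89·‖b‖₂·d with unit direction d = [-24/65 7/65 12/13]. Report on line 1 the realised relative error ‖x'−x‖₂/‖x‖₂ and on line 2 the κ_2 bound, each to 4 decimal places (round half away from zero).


σ_max = 87/10, σ_min = 116/4575
κ_2(A) = (87/10) / (116/4575) = 343.1250
bound on ‖Δx‖/‖x‖: κ·ε = 343.1250·1/89 = 3.8553
solve Ax = b  →  x = [-22.6218 -106.7704 -113.9219]
‖b‖ = 6.4031, ‖x‖ = 157.7652
Δx = A⁻¹·δb where δb = 1/89·6.4031·d; ‖Δx‖ = 2.8375
dividing the unrounded norms, ‖Δx‖/‖x‖ = 0.0180
so the bound overstates the realised error by a factor of ≈ 214.3574 (computed from the unrounded values)

0.0180
3.8553


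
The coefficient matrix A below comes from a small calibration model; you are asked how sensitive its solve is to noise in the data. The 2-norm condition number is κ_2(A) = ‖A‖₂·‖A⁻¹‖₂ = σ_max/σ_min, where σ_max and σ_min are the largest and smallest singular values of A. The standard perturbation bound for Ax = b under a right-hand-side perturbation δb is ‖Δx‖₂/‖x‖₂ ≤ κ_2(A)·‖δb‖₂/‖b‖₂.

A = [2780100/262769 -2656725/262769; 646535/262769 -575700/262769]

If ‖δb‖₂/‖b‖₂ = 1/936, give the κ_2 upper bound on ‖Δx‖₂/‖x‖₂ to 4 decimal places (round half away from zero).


form AᵀA = [4846498225/41075281 -4615212000/41075281; -4615212000/41075281 4395965625/41075281] with trace 10989850/48841 and determinant 140625/48841
eigenvalues of AᵀA: λ = (tr ± √(tr²−4·det))/2 = 225, 625/48841
κ = σ_max/σ_min = 15/(25/221) = 132.6000
bound on ‖Δx‖/‖x‖: κ·ε = 132.6000·1/936 = 0.1417

0.1417


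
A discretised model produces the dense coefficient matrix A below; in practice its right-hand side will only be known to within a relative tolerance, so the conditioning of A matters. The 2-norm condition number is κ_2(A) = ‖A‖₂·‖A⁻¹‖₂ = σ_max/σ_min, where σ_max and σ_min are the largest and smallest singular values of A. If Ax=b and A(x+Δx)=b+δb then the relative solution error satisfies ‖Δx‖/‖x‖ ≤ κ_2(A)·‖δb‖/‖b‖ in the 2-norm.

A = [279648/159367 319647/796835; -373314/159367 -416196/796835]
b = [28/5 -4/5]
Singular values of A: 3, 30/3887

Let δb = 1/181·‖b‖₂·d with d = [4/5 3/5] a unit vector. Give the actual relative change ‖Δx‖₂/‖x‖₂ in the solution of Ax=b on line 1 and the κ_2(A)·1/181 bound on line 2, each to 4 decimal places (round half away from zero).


largest singular value 3, smallest 30/3887
κ_2(A) = 3 / (30/3887) = 388.7000
perturbation bound = 388.7000·1/181 = 2.1475
solve Ax = b  →  x = [-112.4650 505.9187]
2-norm of b is 5.6569; of x, 518.2684
Δx = A⁻¹·δb where δb = 1/181·5.6569·d; ‖Δx‖ = 4.0494
relative error = 0.0078
so the bound overstates the realised error by a factor of ≈ 274.8533 (computed from the unrounded values)

0.0078
2.1475


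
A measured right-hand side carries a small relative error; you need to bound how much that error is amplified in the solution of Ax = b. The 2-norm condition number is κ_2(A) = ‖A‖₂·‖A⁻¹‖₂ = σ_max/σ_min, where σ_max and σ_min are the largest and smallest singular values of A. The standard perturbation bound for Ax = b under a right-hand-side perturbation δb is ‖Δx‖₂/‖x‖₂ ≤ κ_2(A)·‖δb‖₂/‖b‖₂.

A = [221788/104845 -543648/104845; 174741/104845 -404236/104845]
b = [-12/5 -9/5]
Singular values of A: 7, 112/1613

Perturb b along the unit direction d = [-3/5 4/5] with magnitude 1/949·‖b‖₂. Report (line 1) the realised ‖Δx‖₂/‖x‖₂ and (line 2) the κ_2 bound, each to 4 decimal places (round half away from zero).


0.1062
0.1062

largest singular value 7, smallest 112/1613
κ = σ_max/σ_min = 7/(112/1613) = 100.8125
worst-case relative error ≤ 100.8125 × 1/949 = 0.1062
solve Ax = b  →  x = [-0.1648 0.3956]
‖b‖ = 3.0000, ‖x‖ = 0.4286
δb = ε·‖b‖·d = [-0.0019 0.0025]; solving A·Δx = δb gives ‖Δx‖ = 0.0455
dividing the unrounded norms, ‖Δx‖/‖x‖ = 0.1062
so the bound is sharp here: realised error equals the bound


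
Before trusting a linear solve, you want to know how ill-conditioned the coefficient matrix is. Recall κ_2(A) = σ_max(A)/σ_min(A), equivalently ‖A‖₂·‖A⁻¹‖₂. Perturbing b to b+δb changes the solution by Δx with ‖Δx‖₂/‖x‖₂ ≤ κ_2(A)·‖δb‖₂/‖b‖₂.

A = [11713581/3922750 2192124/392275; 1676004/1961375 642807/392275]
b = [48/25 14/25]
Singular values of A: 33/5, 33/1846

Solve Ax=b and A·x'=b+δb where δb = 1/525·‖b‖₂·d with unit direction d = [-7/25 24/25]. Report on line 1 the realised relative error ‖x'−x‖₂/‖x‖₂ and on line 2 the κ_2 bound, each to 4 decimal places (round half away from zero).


0.7032
0.7032

σ_max = 33/5, σ_min = 33/1846
κ_2(A) = (33/5) / (33/1846) = 369.2000
perturbation bound = 369.2000·1/525 = 0.7032
solve Ax = b  →  x = [0.1426 0.2674]
‖b‖₂ = 2.0000 and ‖x‖₂ = 0.3030
Δx = A⁻¹·δb where δb = 1/525·2.0000·d; ‖Δx‖ = 0.2131
relative error = 0.7032
so the bound is sharp here: realised error equals the bound


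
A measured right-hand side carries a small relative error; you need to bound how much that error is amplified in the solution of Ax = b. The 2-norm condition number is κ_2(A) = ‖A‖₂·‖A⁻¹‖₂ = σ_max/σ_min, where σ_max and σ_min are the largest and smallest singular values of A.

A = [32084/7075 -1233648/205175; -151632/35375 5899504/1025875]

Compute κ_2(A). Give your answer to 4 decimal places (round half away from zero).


353.7500

form AᵀA = [48726839824/1251390625 -64967677632/1251390625; -64967677632/1251390625 86624651776/1251390625] with trace 5414059664/50055625 and determinant 116985856/1251390625
eigenvalues of AᵀA: λ = (tr ± √(tr²−4·det))/2 = 2704/25, 43264/50055625
σ_max=√(2704/25)=(52/5), σ_min=√(43264/50055625)=(208/7075) → κ = 353.7500
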